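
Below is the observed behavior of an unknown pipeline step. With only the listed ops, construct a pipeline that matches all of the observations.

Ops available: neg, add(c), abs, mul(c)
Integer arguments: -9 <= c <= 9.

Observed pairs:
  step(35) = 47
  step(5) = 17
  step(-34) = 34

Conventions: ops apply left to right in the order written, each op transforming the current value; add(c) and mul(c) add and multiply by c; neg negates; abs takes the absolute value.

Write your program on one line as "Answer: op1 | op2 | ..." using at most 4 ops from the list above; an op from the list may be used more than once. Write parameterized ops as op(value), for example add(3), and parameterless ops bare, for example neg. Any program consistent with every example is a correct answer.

add(6) | abs | add(6)

Check, running the answer program on each example:
  35 -> 41 -> 41 -> 47
  5 -> 11 -> 11 -> 17
  -34 -> -28 -> 28 -> 34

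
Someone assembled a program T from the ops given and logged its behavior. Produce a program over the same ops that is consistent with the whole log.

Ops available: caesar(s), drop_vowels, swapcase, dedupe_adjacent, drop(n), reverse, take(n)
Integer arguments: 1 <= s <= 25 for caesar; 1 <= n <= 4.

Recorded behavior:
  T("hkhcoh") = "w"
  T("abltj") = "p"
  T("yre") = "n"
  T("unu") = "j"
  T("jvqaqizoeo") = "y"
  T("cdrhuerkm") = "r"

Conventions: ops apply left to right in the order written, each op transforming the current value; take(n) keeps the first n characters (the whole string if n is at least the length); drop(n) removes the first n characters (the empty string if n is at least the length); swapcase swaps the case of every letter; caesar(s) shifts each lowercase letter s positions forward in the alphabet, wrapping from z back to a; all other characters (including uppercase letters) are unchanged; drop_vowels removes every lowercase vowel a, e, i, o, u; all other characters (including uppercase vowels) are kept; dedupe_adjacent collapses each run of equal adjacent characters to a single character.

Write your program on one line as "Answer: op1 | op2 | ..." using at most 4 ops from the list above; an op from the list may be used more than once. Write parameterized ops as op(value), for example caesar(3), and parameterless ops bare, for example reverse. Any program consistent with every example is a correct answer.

caesar(15) | take(4) | take(3) | take(1)

Check, running the answer program on each example:
  "hkhcoh" -> "wzwrdw" -> "wzwr" -> "wzw" -> "w"
  "abltj" -> "pqaiy" -> "pqai" -> "pqa" -> "p"
  "yre" -> "ngt" -> "ngt" -> "ngt" -> "n"
  "unu" -> "jcj" -> "jcj" -> "jcj" -> "j"
  "jvqaqizoeo" -> "ykfpfxodtd" -> "ykfp" -> "ykf" -> "y"
  "cdrhuerkm" -> "rsgwjtgzb" -> "rsgw" -> "rsg" -> "r"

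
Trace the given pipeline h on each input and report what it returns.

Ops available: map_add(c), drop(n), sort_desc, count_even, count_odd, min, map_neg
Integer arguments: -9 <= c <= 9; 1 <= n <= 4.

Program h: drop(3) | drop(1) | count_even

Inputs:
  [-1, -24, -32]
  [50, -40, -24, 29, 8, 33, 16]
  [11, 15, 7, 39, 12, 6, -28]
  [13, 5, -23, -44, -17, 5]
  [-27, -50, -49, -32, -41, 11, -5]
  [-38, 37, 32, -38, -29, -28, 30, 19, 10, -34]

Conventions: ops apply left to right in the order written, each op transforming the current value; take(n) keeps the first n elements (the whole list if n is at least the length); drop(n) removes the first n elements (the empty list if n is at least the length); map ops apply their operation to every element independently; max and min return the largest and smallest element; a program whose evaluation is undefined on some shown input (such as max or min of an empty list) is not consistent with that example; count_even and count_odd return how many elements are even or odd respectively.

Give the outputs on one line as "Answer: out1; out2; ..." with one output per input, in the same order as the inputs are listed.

0; 2; 3; 0; 0; 4

Execution, op by op:
  [-1, -24, -32] -> [] -> [] -> 0
  [50, -40, -24, 29, 8, 33, 16] -> [29, 8, 33, 16] -> [8, 33, 16] -> 2
  [11, 15, 7, 39, 12, 6, -28] -> [39, 12, 6, -28] -> [12, 6, -28] -> 3
  [13, 5, -23, -44, -17, 5] -> [-44, -17, 5] -> [-17, 5] -> 0
  [-27, -50, -49, -32, -41, 11, -5] -> [-32, -41, 11, -5] -> [-41, 11, -5] -> 0
  [-38, 37, 32, -38, -29, -28, 30, 19, 10, -34] -> [-38, -29, -28, 30, 19, 10, -34] -> [-29, -28, 30, 19, 10, -34] -> 4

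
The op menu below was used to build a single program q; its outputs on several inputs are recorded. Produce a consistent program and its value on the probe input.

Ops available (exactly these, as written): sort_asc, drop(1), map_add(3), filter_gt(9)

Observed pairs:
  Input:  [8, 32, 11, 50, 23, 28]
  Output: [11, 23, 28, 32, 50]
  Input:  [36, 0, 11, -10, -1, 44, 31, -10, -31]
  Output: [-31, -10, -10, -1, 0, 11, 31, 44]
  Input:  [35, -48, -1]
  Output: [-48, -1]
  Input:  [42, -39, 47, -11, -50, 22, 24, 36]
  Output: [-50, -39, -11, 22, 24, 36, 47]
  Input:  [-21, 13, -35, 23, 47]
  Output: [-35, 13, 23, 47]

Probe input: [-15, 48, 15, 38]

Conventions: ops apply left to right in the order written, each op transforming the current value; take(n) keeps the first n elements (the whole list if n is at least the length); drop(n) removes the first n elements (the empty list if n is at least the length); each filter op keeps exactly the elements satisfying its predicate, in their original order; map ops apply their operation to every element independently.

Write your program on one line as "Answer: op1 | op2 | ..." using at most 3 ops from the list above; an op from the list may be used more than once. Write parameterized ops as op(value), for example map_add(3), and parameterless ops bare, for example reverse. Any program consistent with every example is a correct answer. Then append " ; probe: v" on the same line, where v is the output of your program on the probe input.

drop(1) | sort_asc ; probe: [15, 38, 48]

Check, running the answer program on each example:
  [8, 32, 11, 50, 23, 28] -> [32, 11, 50, 23, 28] -> [11, 23, 28, 32, 50]
  [36, 0, 11, -10, -1, 44, 31, -10, -31] -> [0, 11, -10, -1, 44, 31, -10, -31] -> [-31, -10, -10, -1, 0, 11, 31, 44]
  [35, -48, -1] -> [-48, -1] -> [-48, -1]
  [42, -39, 47, -11, -50, 22, 24, 36] -> [-39, 47, -11, -50, 22, 24, 36] -> [-50, -39, -11, 22, 24, 36, 47]
  [-21, 13, -35, 23, 47] -> [13, -35, 23, 47] -> [-35, 13, 23, 47]
  probe: [-15, 48, 15, 38] -> [48, 15, 38] -> [15, 38, 48]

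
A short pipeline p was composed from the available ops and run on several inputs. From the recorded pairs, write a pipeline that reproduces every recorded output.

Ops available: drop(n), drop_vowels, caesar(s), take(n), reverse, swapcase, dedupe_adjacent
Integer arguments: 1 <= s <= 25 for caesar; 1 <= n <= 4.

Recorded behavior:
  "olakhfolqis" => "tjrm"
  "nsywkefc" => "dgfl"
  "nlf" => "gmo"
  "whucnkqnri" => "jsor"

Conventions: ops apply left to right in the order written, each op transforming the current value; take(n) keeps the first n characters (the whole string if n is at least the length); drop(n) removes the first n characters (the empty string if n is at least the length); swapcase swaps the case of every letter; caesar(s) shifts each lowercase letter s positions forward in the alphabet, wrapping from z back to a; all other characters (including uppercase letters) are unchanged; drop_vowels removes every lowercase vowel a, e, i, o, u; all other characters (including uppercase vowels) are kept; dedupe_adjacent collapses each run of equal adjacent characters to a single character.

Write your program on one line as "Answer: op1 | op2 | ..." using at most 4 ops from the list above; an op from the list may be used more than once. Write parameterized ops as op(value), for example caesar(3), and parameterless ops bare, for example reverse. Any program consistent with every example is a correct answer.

reverse | take(4) | caesar(1)

Check, running the answer program on each example:
  "olakhfolqis" -> "siqlofhkalo" -> "siql" -> "tjrm"
  "nsywkefc" -> "cfekwysn" -> "cfek" -> "dgfl"
  "nlf" -> "fln" -> "fln" -> "gmo"
  "whucnkqnri" -> "irnqkncuhw" -> "irnq" -> "jsor"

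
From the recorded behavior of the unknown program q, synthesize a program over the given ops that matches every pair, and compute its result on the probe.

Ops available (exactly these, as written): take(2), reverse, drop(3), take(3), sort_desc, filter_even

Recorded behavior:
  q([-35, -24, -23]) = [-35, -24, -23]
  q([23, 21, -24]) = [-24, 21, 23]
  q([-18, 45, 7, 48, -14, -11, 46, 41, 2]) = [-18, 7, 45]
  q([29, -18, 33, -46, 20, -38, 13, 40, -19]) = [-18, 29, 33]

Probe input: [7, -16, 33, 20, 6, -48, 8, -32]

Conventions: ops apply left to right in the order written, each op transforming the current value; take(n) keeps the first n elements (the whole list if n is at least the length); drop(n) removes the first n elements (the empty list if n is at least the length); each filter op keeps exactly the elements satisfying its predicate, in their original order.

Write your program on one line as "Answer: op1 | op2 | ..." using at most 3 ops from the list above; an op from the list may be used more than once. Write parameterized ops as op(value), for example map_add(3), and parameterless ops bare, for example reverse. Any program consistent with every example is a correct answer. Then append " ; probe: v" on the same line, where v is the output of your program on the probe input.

take(3) | sort_desc | reverse ; probe: [-16, 7, 33]

Check, running the answer program on each example:
  [-35, -24, -23] -> [-35, -24, -23] -> [-23, -24, -35] -> [-35, -24, -23]
  [23, 21, -24] -> [23, 21, -24] -> [23, 21, -24] -> [-24, 21, 23]
  [-18, 45, 7, 48, -14, -11, 46, 41, 2] -> [-18, 45, 7] -> [45, 7, -18] -> [-18, 7, 45]
  [29, -18, 33, -46, 20, -38, 13, 40, -19] -> [29, -18, 33] -> [33, 29, -18] -> [-18, 29, 33]
  probe: [7, -16, 33, 20, 6, -48, 8, -32] -> [7, -16, 33] -> [33, 7, -16] -> [-16, 7, 33]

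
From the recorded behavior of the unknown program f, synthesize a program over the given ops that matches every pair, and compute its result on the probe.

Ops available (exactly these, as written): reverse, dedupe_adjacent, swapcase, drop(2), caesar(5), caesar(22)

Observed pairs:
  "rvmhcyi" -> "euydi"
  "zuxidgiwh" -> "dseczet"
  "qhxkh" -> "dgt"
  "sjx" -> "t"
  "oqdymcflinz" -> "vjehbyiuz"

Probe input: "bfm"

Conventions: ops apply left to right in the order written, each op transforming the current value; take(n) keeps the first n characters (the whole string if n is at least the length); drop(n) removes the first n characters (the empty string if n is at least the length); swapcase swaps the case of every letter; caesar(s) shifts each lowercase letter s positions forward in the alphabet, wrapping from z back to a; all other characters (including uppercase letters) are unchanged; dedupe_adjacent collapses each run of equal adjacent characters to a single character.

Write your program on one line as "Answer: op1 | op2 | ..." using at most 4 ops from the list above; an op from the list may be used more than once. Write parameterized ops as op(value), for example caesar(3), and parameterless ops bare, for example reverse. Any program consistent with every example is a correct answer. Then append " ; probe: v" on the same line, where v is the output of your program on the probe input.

drop(2) | reverse | caesar(22) ; probe: "i"

Check, running the answer program on each example:
  "rvmhcyi" -> "mhcyi" -> "iychm" -> "euydi"
  "zuxidgiwh" -> "xidgiwh" -> "hwigdix" -> "dseczet"
  "qhxkh" -> "xkh" -> "hkx" -> "dgt"
  "sjx" -> "x" -> "x" -> "t"
  "oqdymcflinz" -> "dymcflinz" -> "znilfcmyd" -> "vjehbyiuz"
  probe: "bfm" -> "m" -> "m" -> "i"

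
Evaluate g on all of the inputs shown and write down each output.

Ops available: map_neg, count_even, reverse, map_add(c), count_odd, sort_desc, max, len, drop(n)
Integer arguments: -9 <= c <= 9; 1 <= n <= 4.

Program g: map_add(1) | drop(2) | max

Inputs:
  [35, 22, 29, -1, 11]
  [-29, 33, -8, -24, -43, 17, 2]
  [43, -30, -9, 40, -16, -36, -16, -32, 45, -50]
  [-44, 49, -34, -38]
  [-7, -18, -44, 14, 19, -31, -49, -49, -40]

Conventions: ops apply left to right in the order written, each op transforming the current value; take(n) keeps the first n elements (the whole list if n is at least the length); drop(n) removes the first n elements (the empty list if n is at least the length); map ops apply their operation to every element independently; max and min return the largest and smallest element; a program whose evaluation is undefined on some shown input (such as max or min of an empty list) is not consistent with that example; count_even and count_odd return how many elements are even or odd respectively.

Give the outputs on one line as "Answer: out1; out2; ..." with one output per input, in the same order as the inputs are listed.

30; 18; 46; -33; 20

Execution, op by op:
  [35, 22, 29, -1, 11] -> [36, 23, 30, 0, 12] -> [30, 0, 12] -> 30
  [-29, 33, -8, -24, -43, 17, 2] -> [-28, 34, -7, -23, -42, 18, 3] -> [-7, -23, -42, 18, 3] -> 18
  [43, -30, -9, 40, -16, -36, -16, -32, 45, -50] -> [44, -29, -8, 41, -15, -35, -15, -31, 46, -49] -> [-8, 41, -15, -35, -15, -31, 46, -49] -> 46
  [-44, 49, -34, -38] -> [-43, 50, -33, -37] -> [-33, -37] -> -33
  [-7, -18, -44, 14, 19, -31, -49, -49, -40] -> [-6, -17, -43, 15, 20, -30, -48, -48, -39] -> [-43, 15, 20, -30, -48, -48, -39] -> 20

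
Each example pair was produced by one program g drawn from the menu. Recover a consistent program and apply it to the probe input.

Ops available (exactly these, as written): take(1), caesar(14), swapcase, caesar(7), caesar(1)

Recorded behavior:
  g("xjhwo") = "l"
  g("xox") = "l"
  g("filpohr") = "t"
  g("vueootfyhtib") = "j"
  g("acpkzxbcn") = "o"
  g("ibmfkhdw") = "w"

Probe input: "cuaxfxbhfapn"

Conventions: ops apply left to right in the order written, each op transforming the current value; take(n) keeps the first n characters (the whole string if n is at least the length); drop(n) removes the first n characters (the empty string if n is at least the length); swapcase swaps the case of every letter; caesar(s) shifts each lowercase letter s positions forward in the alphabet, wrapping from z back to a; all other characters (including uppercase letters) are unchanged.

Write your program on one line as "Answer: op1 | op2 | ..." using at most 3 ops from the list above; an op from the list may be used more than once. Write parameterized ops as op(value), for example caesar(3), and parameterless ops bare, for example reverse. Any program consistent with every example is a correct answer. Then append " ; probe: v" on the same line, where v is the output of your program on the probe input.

take(1) | caesar(14) ; probe: "q"

Check, running the answer program on each example:
  "xjhwo" -> "x" -> "l"
  "xox" -> "x" -> "l"
  "filpohr" -> "f" -> "t"
  "vueootfyhtib" -> "v" -> "j"
  "acpkzxbcn" -> "a" -> "o"
  "ibmfkhdw" -> "i" -> "w"
  probe: "cuaxfxbhfapn" -> "c" -> "q"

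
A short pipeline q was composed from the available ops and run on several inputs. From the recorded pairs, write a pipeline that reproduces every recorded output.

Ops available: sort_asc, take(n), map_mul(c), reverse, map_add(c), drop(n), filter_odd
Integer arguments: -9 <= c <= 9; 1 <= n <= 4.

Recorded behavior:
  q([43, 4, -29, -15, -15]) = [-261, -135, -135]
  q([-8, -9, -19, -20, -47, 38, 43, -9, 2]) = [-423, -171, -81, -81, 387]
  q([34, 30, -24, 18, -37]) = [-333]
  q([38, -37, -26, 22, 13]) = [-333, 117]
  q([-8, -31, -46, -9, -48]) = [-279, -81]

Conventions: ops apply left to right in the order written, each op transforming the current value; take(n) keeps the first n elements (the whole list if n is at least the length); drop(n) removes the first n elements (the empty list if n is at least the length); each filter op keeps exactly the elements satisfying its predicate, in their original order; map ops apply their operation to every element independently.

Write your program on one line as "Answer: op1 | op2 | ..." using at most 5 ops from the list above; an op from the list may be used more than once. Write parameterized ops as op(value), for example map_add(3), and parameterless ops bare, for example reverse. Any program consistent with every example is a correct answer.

drop(1) | sort_asc | map_mul(-9) | map_mul(-1) | filter_odd

Check, running the answer program on each example:
  [43, 4, -29, -15, -15] -> [4, -29, -15, -15] -> [-29, -15, -15, 4] -> [261, 135, 135, -36] -> [-261, -135, -135, 36] -> [-261, -135, -135]
  [-8, -9, -19, -20, -47, 38, 43, -9, 2] -> [-9, -19, -20, -47, 38, 43, -9, 2] -> [-47, -20, -19, -9, -9, 2, 38, 43] -> [423, 180, 171, 81, 81, -18, -342, -387] -> [-423, -180, -171, -81, -81, 18, 342, 387] -> [-423, -171, -81, -81, 387]
  [34, 30, -24, 18, -37] -> [30, -24, 18, -37] -> [-37, -24, 18, 30] -> [333, 216, -162, -270] -> [-333, -216, 162, 270] -> [-333]
  [38, -37, -26, 22, 13] -> [-37, -26, 22, 13] -> [-37, -26, 13, 22] -> [333, 234, -117, -198] -> [-333, -234, 117, 198] -> [-333, 117]
  [-8, -31, -46, -9, -48] -> [-31, -46, -9, -48] -> [-48, -46, -31, -9] -> [432, 414, 279, 81] -> [-432, -414, -279, -81] -> [-279, -81]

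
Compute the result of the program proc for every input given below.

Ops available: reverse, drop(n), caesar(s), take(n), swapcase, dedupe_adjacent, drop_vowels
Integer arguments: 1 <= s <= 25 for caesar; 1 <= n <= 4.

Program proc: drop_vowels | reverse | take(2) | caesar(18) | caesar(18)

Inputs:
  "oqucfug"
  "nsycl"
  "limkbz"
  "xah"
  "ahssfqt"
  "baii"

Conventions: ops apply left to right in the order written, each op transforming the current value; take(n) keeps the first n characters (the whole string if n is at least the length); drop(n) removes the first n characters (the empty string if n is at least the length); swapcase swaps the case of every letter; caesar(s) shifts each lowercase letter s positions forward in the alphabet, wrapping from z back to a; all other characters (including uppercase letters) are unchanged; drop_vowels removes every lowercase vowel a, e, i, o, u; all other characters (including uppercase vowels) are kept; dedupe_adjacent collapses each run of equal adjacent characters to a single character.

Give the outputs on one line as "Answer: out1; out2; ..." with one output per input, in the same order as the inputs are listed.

Execution, op by op:
  "oqucfug" -> "qcfg" -> "gfcq" -> "gf" -> "yx" -> "qp"
  "nsycl" -> "nsycl" -> "lcysn" -> "lc" -> "du" -> "vm"
  "limkbz" -> "lmkbz" -> "zbkml" -> "zb" -> "rt" -> "jl"
  "xah" -> "xh" -> "hx" -> "hx" -> "zp" -> "rh"
  "ahssfqt" -> "hssfqt" -> "tqfssh" -> "tq" -> "li" -> "da"
  "baii" -> "b" -> "b" -> "b" -> "t" -> "l"

"qp"; "vm"; "jl"; "rh"; "da"; "l"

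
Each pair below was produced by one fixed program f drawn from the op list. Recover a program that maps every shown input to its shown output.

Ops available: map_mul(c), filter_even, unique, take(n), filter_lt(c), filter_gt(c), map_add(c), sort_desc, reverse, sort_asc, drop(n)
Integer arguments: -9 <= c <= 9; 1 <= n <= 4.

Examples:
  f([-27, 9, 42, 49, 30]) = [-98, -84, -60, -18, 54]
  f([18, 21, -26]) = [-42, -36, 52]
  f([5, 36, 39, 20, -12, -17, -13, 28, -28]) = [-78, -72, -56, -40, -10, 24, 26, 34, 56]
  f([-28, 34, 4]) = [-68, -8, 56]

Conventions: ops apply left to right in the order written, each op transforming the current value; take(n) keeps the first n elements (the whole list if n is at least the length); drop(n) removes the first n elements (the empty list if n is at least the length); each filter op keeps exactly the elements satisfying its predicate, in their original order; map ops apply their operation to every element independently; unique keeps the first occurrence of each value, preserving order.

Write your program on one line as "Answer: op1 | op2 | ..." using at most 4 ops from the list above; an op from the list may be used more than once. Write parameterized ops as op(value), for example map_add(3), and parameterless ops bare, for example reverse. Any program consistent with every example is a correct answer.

map_mul(-2) | sort_desc | sort_asc

Check, running the answer program on each example:
  [-27, 9, 42, 49, 30] -> [54, -18, -84, -98, -60] -> [54, -18, -60, -84, -98] -> [-98, -84, -60, -18, 54]
  [18, 21, -26] -> [-36, -42, 52] -> [52, -36, -42] -> [-42, -36, 52]
  [5, 36, 39, 20, -12, -17, -13, 28, -28] -> [-10, -72, -78, -40, 24, 34, 26, -56, 56] -> [56, 34, 26, 24, -10, -40, -56, -72, -78] -> [-78, -72, -56, -40, -10, 24, 26, 34, 56]
  [-28, 34, 4] -> [56, -68, -8] -> [56, -8, -68] -> [-68, -8, 56]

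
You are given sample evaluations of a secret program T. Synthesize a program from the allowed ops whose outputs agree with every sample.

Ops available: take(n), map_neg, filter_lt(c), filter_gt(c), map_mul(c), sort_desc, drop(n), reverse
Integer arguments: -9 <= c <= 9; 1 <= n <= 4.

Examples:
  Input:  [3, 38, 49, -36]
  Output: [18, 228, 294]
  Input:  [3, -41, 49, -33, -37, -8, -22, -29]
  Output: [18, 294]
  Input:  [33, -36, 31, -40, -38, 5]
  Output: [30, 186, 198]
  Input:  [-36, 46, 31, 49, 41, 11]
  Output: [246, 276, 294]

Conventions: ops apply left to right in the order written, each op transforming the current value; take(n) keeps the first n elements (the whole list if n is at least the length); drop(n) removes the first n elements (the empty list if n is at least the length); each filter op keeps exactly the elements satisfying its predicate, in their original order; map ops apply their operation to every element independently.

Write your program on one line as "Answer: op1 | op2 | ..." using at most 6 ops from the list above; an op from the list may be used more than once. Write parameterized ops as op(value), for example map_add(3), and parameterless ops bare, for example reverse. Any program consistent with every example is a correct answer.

filter_gt(-6) | reverse | sort_desc | take(3) | reverse | map_mul(6)

Check, running the answer program on each example:
  [3, 38, 49, -36] -> [3, 38, 49] -> [49, 38, 3] -> [49, 38, 3] -> [49, 38, 3] -> [3, 38, 49] -> [18, 228, 294]
  [3, -41, 49, -33, -37, -8, -22, -29] -> [3, 49] -> [49, 3] -> [49, 3] -> [49, 3] -> [3, 49] -> [18, 294]
  [33, -36, 31, -40, -38, 5] -> [33, 31, 5] -> [5, 31, 33] -> [33, 31, 5] -> [33, 31, 5] -> [5, 31, 33] -> [30, 186, 198]
  [-36, 46, 31, 49, 41, 11] -> [46, 31, 49, 41, 11] -> [11, 41, 49, 31, 46] -> [49, 46, 41, 31, 11] -> [49, 46, 41] -> [41, 46, 49] -> [246, 276, 294]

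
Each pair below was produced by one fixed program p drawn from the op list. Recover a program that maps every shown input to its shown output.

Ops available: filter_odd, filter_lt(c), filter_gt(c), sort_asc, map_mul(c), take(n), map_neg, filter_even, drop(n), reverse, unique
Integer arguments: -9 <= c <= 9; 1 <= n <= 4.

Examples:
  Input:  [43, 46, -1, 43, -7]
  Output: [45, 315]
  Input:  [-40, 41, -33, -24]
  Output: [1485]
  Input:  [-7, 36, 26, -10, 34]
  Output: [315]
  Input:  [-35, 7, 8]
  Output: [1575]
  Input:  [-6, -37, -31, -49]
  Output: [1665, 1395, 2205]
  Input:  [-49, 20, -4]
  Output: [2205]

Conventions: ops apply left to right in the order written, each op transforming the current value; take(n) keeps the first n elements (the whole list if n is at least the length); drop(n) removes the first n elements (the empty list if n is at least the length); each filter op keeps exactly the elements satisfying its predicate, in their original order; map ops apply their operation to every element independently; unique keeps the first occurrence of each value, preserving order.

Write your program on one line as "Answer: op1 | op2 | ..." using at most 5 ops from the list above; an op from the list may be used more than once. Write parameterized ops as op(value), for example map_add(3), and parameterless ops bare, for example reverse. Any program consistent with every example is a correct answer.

map_mul(5) | map_mul(-9) | filter_gt(6) | filter_odd

Check, running the answer program on each example:
  [43, 46, -1, 43, -7] -> [215, 230, -5, 215, -35] -> [-1935, -2070, 45, -1935, 315] -> [45, 315] -> [45, 315]
  [-40, 41, -33, -24] -> [-200, 205, -165, -120] -> [1800, -1845, 1485, 1080] -> [1800, 1485, 1080] -> [1485]
  [-7, 36, 26, -10, 34] -> [-35, 180, 130, -50, 170] -> [315, -1620, -1170, 450, -1530] -> [315, 450] -> [315]
  [-35, 7, 8] -> [-175, 35, 40] -> [1575, -315, -360] -> [1575] -> [1575]
  [-6, -37, -31, -49] -> [-30, -185, -155, -245] -> [270, 1665, 1395, 2205] -> [270, 1665, 1395, 2205] -> [1665, 1395, 2205]
  [-49, 20, -4] -> [-245, 100, -20] -> [2205, -900, 180] -> [2205, 180] -> [2205]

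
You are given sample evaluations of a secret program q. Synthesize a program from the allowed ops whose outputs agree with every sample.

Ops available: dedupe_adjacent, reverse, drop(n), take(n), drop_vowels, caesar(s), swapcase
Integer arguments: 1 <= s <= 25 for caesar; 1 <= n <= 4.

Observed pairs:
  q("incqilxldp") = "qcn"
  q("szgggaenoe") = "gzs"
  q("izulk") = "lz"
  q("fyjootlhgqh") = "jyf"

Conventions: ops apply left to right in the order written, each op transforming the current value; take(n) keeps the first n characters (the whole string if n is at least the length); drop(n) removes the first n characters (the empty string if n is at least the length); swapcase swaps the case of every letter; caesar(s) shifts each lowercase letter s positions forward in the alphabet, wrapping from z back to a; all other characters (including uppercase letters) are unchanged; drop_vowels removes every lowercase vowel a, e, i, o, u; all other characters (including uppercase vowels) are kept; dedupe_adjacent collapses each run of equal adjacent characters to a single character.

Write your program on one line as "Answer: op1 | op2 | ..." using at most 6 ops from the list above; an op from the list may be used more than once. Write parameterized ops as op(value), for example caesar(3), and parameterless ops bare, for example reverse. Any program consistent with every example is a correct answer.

dedupe_adjacent | drop_vowels | take(4) | reverse | drop(1)

Check, running the answer program on each example:
  "incqilxldp" -> "incqilxldp" -> "ncqlxldp" -> "ncql" -> "lqcn" -> "qcn"
  "szgggaenoe" -> "szgaenoe" -> "szgn" -> "szgn" -> "ngzs" -> "gzs"
  "izulk" -> "izulk" -> "zlk" -> "zlk" -> "klz" -> "lz"
  "fyjootlhgqh" -> "fyjotlhgqh" -> "fyjtlhgqh" -> "fyjt" -> "tjyf" -> "jyf"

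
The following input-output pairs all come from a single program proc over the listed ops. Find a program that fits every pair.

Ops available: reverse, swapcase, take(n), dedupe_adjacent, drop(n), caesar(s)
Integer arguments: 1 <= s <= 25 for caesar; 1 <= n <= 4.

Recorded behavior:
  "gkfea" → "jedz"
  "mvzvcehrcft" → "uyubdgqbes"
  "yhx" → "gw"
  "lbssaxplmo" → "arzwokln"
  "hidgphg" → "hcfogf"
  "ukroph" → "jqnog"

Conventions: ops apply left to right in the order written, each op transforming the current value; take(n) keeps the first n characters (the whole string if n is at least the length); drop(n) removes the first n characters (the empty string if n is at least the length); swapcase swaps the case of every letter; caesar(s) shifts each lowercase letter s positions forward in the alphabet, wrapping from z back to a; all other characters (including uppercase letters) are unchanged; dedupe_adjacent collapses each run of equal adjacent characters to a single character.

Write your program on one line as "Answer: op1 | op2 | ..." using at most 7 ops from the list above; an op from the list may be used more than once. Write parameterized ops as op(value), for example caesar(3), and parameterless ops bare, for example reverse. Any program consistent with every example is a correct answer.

caesar(9) | drop(1) | dedupe_adjacent | caesar(23) | caesar(13) | caesar(6)

Check, running the answer program on each example:
  "gkfea" -> "ptonj" -> "tonj" -> "tonj" -> "qlkg" -> "dyxt" -> "jedz"
  "mvzvcehrcft" -> "veielnqaloc" -> "eielnqaloc" -> "eielnqaloc" -> "bfbiknxilz" -> "osovxakvym" -> "uyubdgqbes"
  "yhx" -> "hqg" -> "qg" -> "qg" -> "nd" -> "aq" -> "gw"
  "lbssaxplmo" -> "ukbbjgyuvx" -> "kbbjgyuvx" -> "kbjgyuvx" -> "hygdvrsu" -> "ultqiefh" -> "arzwokln"
  "hidgphg" -> "qrmpyqp" -> "rmpyqp" -> "rmpyqp" -> "ojmvnm" -> "bwziaz" -> "hcfogf"
  "ukroph" -> "dtaxyq" -> "taxyq" -> "taxyq" -> "qxuvn" -> "dkhia" -> "jqnog"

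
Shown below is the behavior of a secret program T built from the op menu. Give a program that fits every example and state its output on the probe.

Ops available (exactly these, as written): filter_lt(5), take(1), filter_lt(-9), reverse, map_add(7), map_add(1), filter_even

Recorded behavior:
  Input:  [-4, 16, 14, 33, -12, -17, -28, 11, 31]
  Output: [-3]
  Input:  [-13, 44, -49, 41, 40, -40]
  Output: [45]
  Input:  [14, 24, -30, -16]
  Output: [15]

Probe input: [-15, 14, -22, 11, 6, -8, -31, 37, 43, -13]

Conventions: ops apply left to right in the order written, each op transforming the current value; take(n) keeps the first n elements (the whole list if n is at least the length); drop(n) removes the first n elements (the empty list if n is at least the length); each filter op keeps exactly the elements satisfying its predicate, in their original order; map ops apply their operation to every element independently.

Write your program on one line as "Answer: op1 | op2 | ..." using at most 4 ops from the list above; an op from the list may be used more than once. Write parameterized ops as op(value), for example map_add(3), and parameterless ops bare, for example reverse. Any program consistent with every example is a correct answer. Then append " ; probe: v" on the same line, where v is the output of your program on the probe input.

filter_even | take(1) | map_add(1) ; probe: [15]

Check, running the answer program on each example:
  [-4, 16, 14, 33, -12, -17, -28, 11, 31] -> [-4, 16, 14, -12, -28] -> [-4] -> [-3]
  [-13, 44, -49, 41, 40, -40] -> [44, 40, -40] -> [44] -> [45]
  [14, 24, -30, -16] -> [14, 24, -30, -16] -> [14] -> [15]
  probe: [-15, 14, -22, 11, 6, -8, -31, 37, 43, -13] -> [14, -22, 6, -8] -> [14] -> [15]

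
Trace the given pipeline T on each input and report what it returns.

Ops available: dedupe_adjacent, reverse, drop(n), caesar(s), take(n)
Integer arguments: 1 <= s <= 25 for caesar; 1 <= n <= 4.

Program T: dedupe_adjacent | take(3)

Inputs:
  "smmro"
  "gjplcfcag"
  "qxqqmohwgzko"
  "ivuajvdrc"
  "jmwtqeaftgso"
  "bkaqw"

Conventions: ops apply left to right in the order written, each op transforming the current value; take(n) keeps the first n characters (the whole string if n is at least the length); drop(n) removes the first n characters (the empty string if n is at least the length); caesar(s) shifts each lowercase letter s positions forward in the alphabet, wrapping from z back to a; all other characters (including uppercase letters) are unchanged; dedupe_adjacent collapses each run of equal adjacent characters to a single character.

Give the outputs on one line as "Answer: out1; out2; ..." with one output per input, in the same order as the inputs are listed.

Execution, op by op:
  "smmro" -> "smro" -> "smr"
  "gjplcfcag" -> "gjplcfcag" -> "gjp"
  "qxqqmohwgzko" -> "qxqmohwgzko" -> "qxq"
  "ivuajvdrc" -> "ivuajvdrc" -> "ivu"
  "jmwtqeaftgso" -> "jmwtqeaftgso" -> "jmw"
  "bkaqw" -> "bkaqw" -> "bka"

"smr"; "gjp"; "qxq"; "ivu"; "jmw"; "bka"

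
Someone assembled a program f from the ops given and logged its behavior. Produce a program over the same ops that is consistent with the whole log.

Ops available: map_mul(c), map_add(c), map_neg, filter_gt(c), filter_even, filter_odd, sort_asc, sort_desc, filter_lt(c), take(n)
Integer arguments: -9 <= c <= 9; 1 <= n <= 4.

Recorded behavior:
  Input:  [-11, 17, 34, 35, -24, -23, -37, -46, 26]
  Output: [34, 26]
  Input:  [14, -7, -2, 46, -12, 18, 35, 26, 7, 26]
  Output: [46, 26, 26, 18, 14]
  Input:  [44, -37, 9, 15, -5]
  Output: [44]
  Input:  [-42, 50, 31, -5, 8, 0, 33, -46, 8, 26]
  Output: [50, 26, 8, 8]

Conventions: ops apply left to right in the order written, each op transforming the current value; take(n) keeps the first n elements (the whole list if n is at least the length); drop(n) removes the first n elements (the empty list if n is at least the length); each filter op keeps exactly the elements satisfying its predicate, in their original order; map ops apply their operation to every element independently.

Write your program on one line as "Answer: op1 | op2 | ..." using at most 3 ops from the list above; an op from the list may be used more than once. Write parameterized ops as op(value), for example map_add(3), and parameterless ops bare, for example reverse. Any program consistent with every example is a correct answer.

sort_desc | filter_gt(3) | filter_even

Check, running the answer program on each example:
  [-11, 17, 34, 35, -24, -23, -37, -46, 26] -> [35, 34, 26, 17, -11, -23, -24, -37, -46] -> [35, 34, 26, 17] -> [34, 26]
  [14, -7, -2, 46, -12, 18, 35, 26, 7, 26] -> [46, 35, 26, 26, 18, 14, 7, -2, -7, -12] -> [46, 35, 26, 26, 18, 14, 7] -> [46, 26, 26, 18, 14]
  [44, -37, 9, 15, -5] -> [44, 15, 9, -5, -37] -> [44, 15, 9] -> [44]
  [-42, 50, 31, -5, 8, 0, 33, -46, 8, 26] -> [50, 33, 31, 26, 8, 8, 0, -5, -42, -46] -> [50, 33, 31, 26, 8, 8] -> [50, 26, 8, 8]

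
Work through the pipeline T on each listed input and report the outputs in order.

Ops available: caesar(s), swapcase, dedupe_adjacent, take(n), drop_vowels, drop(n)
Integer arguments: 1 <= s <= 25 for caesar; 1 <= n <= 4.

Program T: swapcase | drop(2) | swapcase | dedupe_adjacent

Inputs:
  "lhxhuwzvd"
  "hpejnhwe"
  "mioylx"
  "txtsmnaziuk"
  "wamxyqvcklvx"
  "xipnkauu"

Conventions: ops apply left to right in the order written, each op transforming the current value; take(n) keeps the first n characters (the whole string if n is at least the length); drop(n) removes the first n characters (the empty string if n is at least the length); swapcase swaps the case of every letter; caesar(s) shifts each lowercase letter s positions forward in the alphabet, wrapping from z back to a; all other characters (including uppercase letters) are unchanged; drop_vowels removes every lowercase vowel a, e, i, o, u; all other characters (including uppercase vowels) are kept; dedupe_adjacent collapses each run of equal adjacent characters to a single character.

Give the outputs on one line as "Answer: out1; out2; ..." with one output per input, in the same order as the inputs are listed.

"xhuwzvd"; "ejnhwe"; "oylx"; "tsmnaziuk"; "mxyqvcklvx"; "pnkau"

Execution, op by op:
  "lhxhuwzvd" -> "LHXHUWZVD" -> "XHUWZVD" -> "xhuwzvd" -> "xhuwzvd"
  "hpejnhwe" -> "HPEJNHWE" -> "EJNHWE" -> "ejnhwe" -> "ejnhwe"
  "mioylx" -> "MIOYLX" -> "OYLX" -> "oylx" -> "oylx"
  "txtsmnaziuk" -> "TXTSMNAZIUK" -> "TSMNAZIUK" -> "tsmnaziuk" -> "tsmnaziuk"
  "wamxyqvcklvx" -> "WAMXYQVCKLVX" -> "MXYQVCKLVX" -> "mxyqvcklvx" -> "mxyqvcklvx"
  "xipnkauu" -> "XIPNKAUU" -> "PNKAUU" -> "pnkauu" -> "pnkau"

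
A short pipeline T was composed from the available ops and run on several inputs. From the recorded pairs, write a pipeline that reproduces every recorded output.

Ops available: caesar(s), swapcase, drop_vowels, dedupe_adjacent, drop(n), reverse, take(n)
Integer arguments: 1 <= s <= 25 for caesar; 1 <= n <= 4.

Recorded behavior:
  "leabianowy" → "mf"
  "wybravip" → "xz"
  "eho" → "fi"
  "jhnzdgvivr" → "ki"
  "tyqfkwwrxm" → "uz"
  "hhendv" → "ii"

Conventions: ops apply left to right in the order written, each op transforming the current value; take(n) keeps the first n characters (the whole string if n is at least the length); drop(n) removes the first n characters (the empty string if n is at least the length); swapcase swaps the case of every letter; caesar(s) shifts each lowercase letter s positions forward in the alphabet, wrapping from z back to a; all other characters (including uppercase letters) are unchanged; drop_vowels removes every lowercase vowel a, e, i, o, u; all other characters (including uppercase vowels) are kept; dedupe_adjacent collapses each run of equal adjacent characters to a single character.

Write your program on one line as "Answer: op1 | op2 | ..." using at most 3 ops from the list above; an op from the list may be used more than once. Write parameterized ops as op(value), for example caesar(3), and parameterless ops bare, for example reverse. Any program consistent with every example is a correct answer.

caesar(1) | take(2)

Check, running the answer program on each example:
  "leabianowy" -> "mfbcjbopxz" -> "mf"
  "wybravip" -> "xzcsbwjq" -> "xz"
  "eho" -> "fip" -> "fi"
  "jhnzdgvivr" -> "kioaehwjws" -> "ki"
  "tyqfkwwrxm" -> "uzrglxxsyn" -> "uz"
  "hhendv" -> "iifoew" -> "ii"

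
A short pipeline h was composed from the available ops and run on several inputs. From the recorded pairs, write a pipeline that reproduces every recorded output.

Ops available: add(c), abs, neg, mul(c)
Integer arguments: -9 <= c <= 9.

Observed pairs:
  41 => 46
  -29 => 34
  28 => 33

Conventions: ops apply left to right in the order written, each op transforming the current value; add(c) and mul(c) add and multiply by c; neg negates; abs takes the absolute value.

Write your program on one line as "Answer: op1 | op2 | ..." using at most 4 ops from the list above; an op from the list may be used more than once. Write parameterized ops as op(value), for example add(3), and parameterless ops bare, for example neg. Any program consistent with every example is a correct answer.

abs | add(-1) | add(6)

Check, running the answer program on each example:
  41 -> 41 -> 40 -> 46
  -29 -> 29 -> 28 -> 34
  28 -> 28 -> 27 -> 33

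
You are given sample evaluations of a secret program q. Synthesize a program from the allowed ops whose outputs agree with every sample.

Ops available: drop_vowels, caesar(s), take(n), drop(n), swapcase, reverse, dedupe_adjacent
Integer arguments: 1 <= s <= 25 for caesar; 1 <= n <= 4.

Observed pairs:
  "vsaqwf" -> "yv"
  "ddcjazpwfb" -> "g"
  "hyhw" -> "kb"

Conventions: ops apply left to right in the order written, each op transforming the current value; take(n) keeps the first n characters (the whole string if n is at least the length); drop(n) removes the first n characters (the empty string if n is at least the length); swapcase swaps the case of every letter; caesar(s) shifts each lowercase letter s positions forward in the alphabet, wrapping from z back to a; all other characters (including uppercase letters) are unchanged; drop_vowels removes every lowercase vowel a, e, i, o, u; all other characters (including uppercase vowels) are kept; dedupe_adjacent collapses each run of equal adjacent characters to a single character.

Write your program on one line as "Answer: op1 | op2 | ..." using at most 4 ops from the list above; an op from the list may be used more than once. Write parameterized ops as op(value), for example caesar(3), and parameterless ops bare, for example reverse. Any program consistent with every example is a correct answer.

take(2) | caesar(14) | dedupe_adjacent | caesar(15)

Check, running the answer program on each example:
  "vsaqwf" -> "vs" -> "jg" -> "jg" -> "yv"
  "ddcjazpwfb" -> "dd" -> "rr" -> "r" -> "g"
  "hyhw" -> "hy" -> "vm" -> "vm" -> "kb"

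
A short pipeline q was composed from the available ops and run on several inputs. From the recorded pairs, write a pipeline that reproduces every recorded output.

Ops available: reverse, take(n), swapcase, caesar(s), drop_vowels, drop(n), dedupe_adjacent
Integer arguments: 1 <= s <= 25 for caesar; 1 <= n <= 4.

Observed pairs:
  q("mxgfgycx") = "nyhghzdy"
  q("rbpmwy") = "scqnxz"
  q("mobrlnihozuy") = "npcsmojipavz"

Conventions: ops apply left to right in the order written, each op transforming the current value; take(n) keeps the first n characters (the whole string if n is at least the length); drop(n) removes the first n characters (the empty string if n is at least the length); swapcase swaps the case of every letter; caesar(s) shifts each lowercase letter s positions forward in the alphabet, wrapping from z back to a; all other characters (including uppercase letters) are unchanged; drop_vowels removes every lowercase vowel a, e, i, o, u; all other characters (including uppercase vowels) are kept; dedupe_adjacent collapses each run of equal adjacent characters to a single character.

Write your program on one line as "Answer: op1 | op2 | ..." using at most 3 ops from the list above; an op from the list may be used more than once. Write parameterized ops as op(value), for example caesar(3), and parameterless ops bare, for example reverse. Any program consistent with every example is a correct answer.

caesar(25) | caesar(2)

Check, running the answer program on each example:
  "mxgfgycx" -> "lwfefxbw" -> "nyhghzdy"
  "rbpmwy" -> "qaolvx" -> "scqnxz"
  "mobrlnihozuy" -> "lnaqkmhgnytx" -> "npcsmojipavz"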